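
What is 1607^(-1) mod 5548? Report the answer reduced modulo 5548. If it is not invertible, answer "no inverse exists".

Run Euclid on (5548, 1607):
5548 = 3*1607 + 727
1607 = 2*727 + 153
727 = 4*153 + 115
153 = 1*115 + 38
115 = 3*38 + 1
38 = 38*1 + 0
Since gcd(1607, 5548) = 1, back-substitute to write 1 as a combination:
1 = 115 − 3·38
1 = −3·153 + 4·115
1 = 4·727 − 19·153
1 = −19·1607 + 42·727
1 = 42·5548 − 145·1607
Hence 1607⁻¹ ≡ -145 ≡ 5403 (mod 5548).

5403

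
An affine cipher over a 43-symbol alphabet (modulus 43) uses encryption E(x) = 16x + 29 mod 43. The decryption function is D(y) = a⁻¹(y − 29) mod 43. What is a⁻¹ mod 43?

Run Euclid on (43, 16):
43 = 2*16 + 11
16 = 1*11 + 5
11 = 2*5 + 1
5 = 5*1 + 0
gcd = 1, so the inverse exists. Back-substitute:
1 = 11 − 2·5
1 = −2·16 + 3·11
1 = 3·43 − 8·16
Thus 16·(-8) ≡ 1 (mod 43); reducing, -8 mod 43 = 35.

35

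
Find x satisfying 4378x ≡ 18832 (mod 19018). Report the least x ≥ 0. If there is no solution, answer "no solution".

First find gcd(4378, 19018):
19018 = 4×4378 + 1506
4378 = 2×1506 + 1366
1506 = 1×1366 + 140
1366 = 9×140 + 106
140 = 1×106 + 34
106 = 3×34 + 4
34 = 8×4 + 2
4 = 2×2 + 0
gcd = 2 and 2 | 18832, so solutions exist. Divide through by 2: 2189x ≡ 9416 (mod 9509).
Now find 2189⁻¹ mod 9509:
9509 = 4*2189 + 753
2189 = 2*753 + 683
753 = 1*683 + 70
683 = 9*70 + 53
70 = 1*53 + 17
53 = 3*17 + 2
17 = 8*2 + 1
2 = 2*1 + 0
Back-substitute:
1 = 17 − 8·2
1 = −8·53 + 25·17
1 = 25·70 − 33·53
1 = −33·683 + 322·70
1 = 322·753 − 355·683
1 = −355·2189 + 1032·753
1 = 1032·9509 − 4483·2189
So 2189·(-4483) ≡ 1 (mod 9509), i.e. 2189⁻¹ ≡ 5026.
Then x ≡ 5026·9416 ≡ 8032 (mod 9509); the smallest non-negative solution is x = 8032.

8032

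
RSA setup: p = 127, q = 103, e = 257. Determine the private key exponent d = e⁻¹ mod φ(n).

φ(n) = (p−1)(q−1) = 126·102 = 12852.
Need d with 257·d ≡ 1 (mod 12852). Apply the extended Euclidean algorithm:
12852 = 50×257 + 2
257 = 128×2 + 1
2 = 2×1 + 0
Back-substitute:
1 = 257 − 128·2
1 = −128·12852 + 6401·257
So 257·6401 ≡ 1 (mod 12852), hence d = 6401.

6401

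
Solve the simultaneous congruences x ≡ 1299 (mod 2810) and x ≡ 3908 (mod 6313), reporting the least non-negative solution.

Write x = 1299 + 2810·k. Then 2810·k ≡ 3908 − 1299 ≡ 2609 (mod 6313).
Need 2810⁻¹ mod 6313. Extended Euclid on (6313, 2810):
6313 = 2·2810 + 693
2810 = 4·693 + 38
693 = 18·38 + 9
38 = 4·9 + 2
9 = 4·2 + 1
2 = 2·1 + 0
Back-substitute:
1 = 9 − 4·2
1 = −4·38 + 17·9
1 = 17·693 − 310·38
1 = −310·2810 + 1257·693
1 = 1257·6313 − 2824·2810
2810⁻¹ ≡ 3489 (mod 6313), so k ≡ 3489·2609 ≡ 5768 (mod 6313).
x = 1299 + 2810·5768 = 16209379.

16209379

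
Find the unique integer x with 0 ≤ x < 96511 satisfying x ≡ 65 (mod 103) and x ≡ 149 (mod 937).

Write x = 65 + 103·k. Then 103·k ≡ 149 − 65 ≡ 84 (mod 937).
Need 103⁻¹ mod 937. Extended Euclid on (937, 103):
937 = 9*103 + 10
103 = 10*10 + 3
10 = 3*3 + 1
3 = 3*1 + 0
Back-substitute:
1 = 10 − 3·3
1 = −3·103 + 31·10
1 = 31·937 − 282·103
103⁻¹ ≡ 655 (mod 937), so k ≡ 655·84 ≡ 674 (mod 937).
x = 65 + 103·674 = 69487.

69487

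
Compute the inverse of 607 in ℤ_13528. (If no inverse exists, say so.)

gcd(13528, 607) by repeated division:
13528 = 22*607 + 174
607 = 3*174 + 85
174 = 2*85 + 4
85 = 21*4 + 1
4 = 4*1 + 0
gcd = 1, so the inverse exists. Back-substitute:
1 = 85 − 21·4
1 = −21·174 + 43·85
1 = 43·607 − 150·174
1 = −150·13528 + 3343·607
So 607·3343 ≡ 1 (mod 13528).

3343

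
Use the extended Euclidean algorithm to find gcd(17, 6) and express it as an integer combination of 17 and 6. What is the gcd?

1

Euclidean algorithm:
17 = 2×6 + 5
6 = 1×5 + 1
5 = 5×1 + 0
gcd(17, 6) = 1.
Back-substituting:
1 = 6 − 5
1 = −17 + 3·6
So 1 = (-1)·17 + (3)·6.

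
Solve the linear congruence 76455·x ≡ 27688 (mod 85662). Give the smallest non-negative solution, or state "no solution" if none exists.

no solution

gcd(76455, 85662):
85662 = 1·76455 + 9207
76455 = 8·9207 + 2799
9207 = 3·2799 + 810
2799 = 3·810 + 369
810 = 2·369 + 72
369 = 5·72 + 9
72 = 8·9 + 0
gcd = 9, but 9 ∤ 27688, so the congruence has no solution.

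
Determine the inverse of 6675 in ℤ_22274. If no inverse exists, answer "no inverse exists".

Run Euclid on (22274, 6675):
22274 = 3×6675 + 2249
6675 = 2×2249 + 2177
2249 = 1×2177 + 72
2177 = 30×72 + 17
72 = 4×17 + 4
17 = 4×4 + 1
4 = 4×1 + 0
The gcd is 1. Working backward:
1 = 17 − 4·4
1 = −4·72 + 17·17
1 = 17·2177 − 514·72
1 = −514·2249 + 531·2177
1 = 531·6675 − 1576·2249
1 = −1576·22274 + 5259·6675
So 6675·5259 ≡ 1 (mod 22274).

5259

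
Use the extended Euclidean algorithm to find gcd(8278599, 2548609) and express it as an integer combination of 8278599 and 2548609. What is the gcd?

Apply Euclid's algorithm to 8278599 and 2548609:
8278599 = 3×2548609 + 632772
2548609 = 4×632772 + 17521
632772 = 36×17521 + 2016
17521 = 8×2016 + 1393
2016 = 1×1393 + 623
1393 = 2×623 + 147
623 = 4×147 + 35
147 = 4×35 + 7
35 = 5×7 + 0
gcd(8278599, 2548609) = 7.
Working backward:
7 = 147 − 4·35
7 = −4·623 + 17·147
7 = 17·1393 − 38·623
7 = −38·2016 + 55·1393
7 = 55·17521 − 478·2016
7 = −478·632772 + 17263·17521
7 = 17263·2548609 − 69530·632772
7 = −69530·8278599 + 225853·2548609
So 7 = (-69530)·8278599 + (225853)·2548609.

7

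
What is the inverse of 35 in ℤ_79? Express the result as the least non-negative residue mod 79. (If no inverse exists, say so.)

70

Apply the Euclidean algorithm to 79 and 35:
79 = 2×35 + 9
35 = 3×9 + 8
9 = 1×8 + 1
8 = 8×1 + 0
Since gcd(35, 79) = 1, back-substitute to write 1 as a combination:
1 = 9 − 8
1 = −35 + 4·9
1 = 4·79 − 9·35
So 35·(-9) ≡ 1 (mod 79), and -9 ≡ 70 (mod 79).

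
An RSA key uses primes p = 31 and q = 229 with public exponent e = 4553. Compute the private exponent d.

3257

φ(n) = (p−1)(q−1) = 30·228 = 6840.
Need d with 4553·d ≡ 1 (mod 6840). Apply the extended Euclidean algorithm:
6840 = 1·4553 + 2287
4553 = 1·2287 + 2266
2287 = 1·2266 + 21
2266 = 107·21 + 19
21 = 1·19 + 2
19 = 9·2 + 1
2 = 2·1 + 0
Back-substitute:
1 = 19 − 9·2
1 = −9·21 + 10·19
1 = 10·2266 − 1079·21
1 = −1079·2287 + 1089·2266
1 = 1089·4553 − 2168·2287
1 = −2168·6840 + 3257·4553
So 4553·3257 ≡ 1 (mod 6840), hence d = 3257.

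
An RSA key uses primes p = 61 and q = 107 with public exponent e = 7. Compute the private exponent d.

φ(n) = (p−1)(q−1) = 60·106 = 6360.
Need d with 7·d ≡ 1 (mod 6360). Apply the extended Euclidean algorithm:
6360 = 908·7 + 4
7 = 1·4 + 3
4 = 1·3 + 1
3 = 3·1 + 0
Back-substitute:
1 = 4 − 3
1 = −7 + 2·4
1 = 2·6360 − 1817·7
So 7·(-1817) ≡ 1 (mod 6360), hence d ≡ -1817 ≡ 4543 (mod 6360).

4543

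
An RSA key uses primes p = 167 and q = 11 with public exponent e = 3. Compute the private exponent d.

1107

φ(n) = (p−1)(q−1) = 166·10 = 1660.
Need d with 3·d ≡ 1 (mod 1660). Apply the extended Euclidean algorithm:
1660 = 553·3 + 1
3 = 3·1 + 0
Back-substitute:
1 = 1660 − 553·3
So 3·(-553) ≡ 1 (mod 1660), hence d ≡ -553 ≡ 1107 (mod 1660).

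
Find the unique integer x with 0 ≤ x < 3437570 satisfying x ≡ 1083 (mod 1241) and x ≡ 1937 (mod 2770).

Write x = 1083 + 1241·k. Then 1241·k ≡ 1937 − 1083 ≡ 854 (mod 2770).
Need 1241⁻¹ mod 2770. Extended Euclid on (2770, 1241):
2770 = 2*1241 + 288
1241 = 4*288 + 89
288 = 3*89 + 21
89 = 4*21 + 5
21 = 4*5 + 1
5 = 5*1 + 0
Back-substitute:
1 = 21 − 4·5
1 = −4·89 + 17·21
1 = 17·288 − 55·89
1 = −55·1241 + 237·288
1 = 237·2770 − 529·1241
1241⁻¹ ≡ 2241 (mod 2770), so k ≡ 2241·854 ≡ 2514 (mod 2770).
x = 1083 + 1241·2514 = 3120957.

3120957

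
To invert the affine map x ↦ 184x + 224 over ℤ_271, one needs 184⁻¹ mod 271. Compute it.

190

Apply the Euclidean algorithm to 271 and 184:
271 = 1·184 + 87
184 = 2·87 + 10
87 = 8·10 + 7
10 = 1·7 + 3
7 = 2·3 + 1
3 = 3·1 + 0
Since gcd(184, 271) = 1, back-substitute to write 1 as a combination:
1 = 7 − 2·3
1 = −2·10 + 3·7
1 = 3·87 − 26·10
1 = −26·184 + 55·87
1 = 55·271 − 81·184
Thus 184·(-81) ≡ 1 (mod 271); reducing, -81 mod 271 = 190.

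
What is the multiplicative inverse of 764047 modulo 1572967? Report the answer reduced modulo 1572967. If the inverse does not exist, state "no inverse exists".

1316023

Apply the Euclidean algorithm to 1572967 and 764047:
1572967 = 2*764047 + 44873
764047 = 17*44873 + 1206
44873 = 37*1206 + 251
1206 = 4*251 + 202
251 = 1*202 + 49
202 = 4*49 + 6
49 = 8*6 + 1
6 = 6*1 + 0
Since gcd(764047, 1572967) = 1, back-substitute to write 1 as a combination:
1 = 49 − 8·6
1 = −8·202 + 33·49
1 = 33·251 − 41·202
1 = −41·1206 + 197·251
1 = 197·44873 − 7330·1206
1 = −7330·764047 + 124807·44873
1 = 124807·1572967 − 256944·764047
Hence 764047⁻¹ ≡ -256944 ≡ 1316023 (mod 1572967).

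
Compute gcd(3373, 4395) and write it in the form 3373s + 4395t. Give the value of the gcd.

1

Apply Euclid's algorithm to 4395 and 3373:
4395 = 1×3373 + 1022
3373 = 3×1022 + 307
1022 = 3×307 + 101
307 = 3×101 + 4
101 = 25×4 + 1
4 = 4×1 + 0
gcd(3373, 4395) = 1.
Back-substituting:
1 = 101 − 25·4
1 = −25·307 + 76·101
1 = 76·1022 − 253·307
1 = −253·3373 + 835·1022
1 = 835·4395 − 1088·3373
So 1 = (835)·4395 + (-1088)·3373.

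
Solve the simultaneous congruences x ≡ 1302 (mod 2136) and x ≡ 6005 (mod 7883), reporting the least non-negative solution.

7092822

Write x = 1302 + 2136·k. Then 2136·k ≡ 6005 − 1302 ≡ 4703 (mod 7883).
Need 2136⁻¹ mod 7883. Extended Euclid on (7883, 2136):
7883 = 3·2136 + 1475
2136 = 1·1475 + 661
1475 = 2·661 + 153
661 = 4·153 + 49
153 = 3·49 + 6
49 = 8·6 + 1
6 = 6·1 + 0
Back-substitute:
1 = 49 − 8·6
1 = −8·153 + 25·49
1 = 25·661 − 108·153
1 = −108·1475 + 241·661
1 = 241·2136 − 349·1475
1 = −349·7883 + 1288·2136
2136⁻¹ ≡ 1288 (mod 7883), so k ≡ 1288·4703 ≡ 3320 (mod 7883).
x = 1302 + 2136·3320 = 7092822.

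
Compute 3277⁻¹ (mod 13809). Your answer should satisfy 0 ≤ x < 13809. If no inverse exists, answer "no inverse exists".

Extended Euclidean algorithm:
13809 = 4*3277 + 701
3277 = 4*701 + 473
701 = 1*473 + 228
473 = 2*228 + 17
228 = 13*17 + 7
17 = 2*7 + 3
7 = 2*3 + 1
3 = 3*1 + 0
gcd = 1, so the inverse exists. Back-substitute:
1 = 7 − 2·3
1 = −2·17 + 5·7
1 = 5·228 − 67·17
1 = −67·473 + 139·228
1 = 139·701 − 206·473
1 = −206·3277 + 963·701
1 = 963·13809 − 4058·3277
Thus 3277·(-4058) ≡ 1 (mod 13809); reducing, -4058 mod 13809 = 9751.

9751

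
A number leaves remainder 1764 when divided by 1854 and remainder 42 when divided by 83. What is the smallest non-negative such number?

Write x = 1764 + 1854·k. Then 1854·k ≡ 42 − 1764 ≡ 21 (mod 83).
Need 1854⁻¹ mod 83. Extended Euclid on (83, 28):
83 = 2·28 + 27
28 = 1·27 + 1
27 = 27·1 + 0
Back-substitute:
1 = 28 − 27
1 = −83 + 3·28
1854⁻¹ ≡ 3 (mod 83), so k ≡ 3·21 ≡ 63 (mod 83).
x = 1764 + 1854·63 = 118566.

118566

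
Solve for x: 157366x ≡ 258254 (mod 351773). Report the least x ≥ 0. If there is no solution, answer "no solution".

First find gcd(157366, 351773):
351773 = 2×157366 + 37041
157366 = 4×37041 + 9202
37041 = 4×9202 + 233
9202 = 39×233 + 115
233 = 2×115 + 3
115 = 38×3 + 1
3 = 3×1 + 0
gcd = 1, so a unique solution mod 351773 exists.
Back-substitute for the Bézout coefficients:
1 = 115 − 38·3
1 = −38·233 + 77·115
1 = 77·9202 − 3041·233
1 = −3041·37041 + 12241·9202
1 = 12241·157366 − 52005·37041
1 = −52005·351773 + 116251·157366
So 157366·(116251) ≡ 1 (mod 351773), giving 157366⁻¹ ≡ 116251.
x ≡ 157366⁻¹·258254 ≡ 116251·258254 ≡ 219069 (mod 351773).

219069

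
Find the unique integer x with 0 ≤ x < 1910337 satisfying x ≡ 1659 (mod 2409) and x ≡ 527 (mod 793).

165471

Write x = 1659 + 2409·k. Then 2409·k ≡ 527 − 1659 ≡ 454 (mod 793).
Need 2409⁻¹ mod 793. Extended Euclid on (793, 30):
793 = 26*30 + 13
30 = 2*13 + 4
13 = 3*4 + 1
4 = 4*1 + 0
Back-substitute:
1 = 13 − 3·4
1 = −3·30 + 7·13
1 = 7·793 − 185·30
2409⁻¹ ≡ 608 (mod 793), so k ≡ 608·454 ≡ 68 (mod 793).
x = 1659 + 2409·68 = 165471.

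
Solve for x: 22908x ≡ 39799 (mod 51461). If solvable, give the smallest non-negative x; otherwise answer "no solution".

23214

First find gcd(22908, 51461):
51461 = 2*22908 + 5645
22908 = 4*5645 + 328
5645 = 17*328 + 69
328 = 4*69 + 52
69 = 1*52 + 17
52 = 3*17 + 1
17 = 17*1 + 0
gcd = 1, so a unique solution mod 51461 exists.
Back-substitute for the Bézout coefficients:
1 = 52 − 3·17
1 = −3·69 + 4·52
1 = 4·328 − 19·69
1 = −19·5645 + 327·328
1 = 327·22908 − 1327·5645
1 = −1327·51461 + 2981·22908
So 22908·(2981) ≡ 1 (mod 51461), giving 22908⁻¹ ≡ 2981.
x ≡ 22908⁻¹·39799 ≡ 2981·39799 ≡ 23214 (mod 51461).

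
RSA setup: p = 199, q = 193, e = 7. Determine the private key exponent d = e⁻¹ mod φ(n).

5431

φ(n) = (p−1)(q−1) = 198·192 = 38016.
Need d with 7·d ≡ 1 (mod 38016). Apply the extended Euclidean algorithm:
38016 = 5430*7 + 6
7 = 1*6 + 1
6 = 6*1 + 0
Back-substitute:
1 = 7 − 6
1 = −38016 + 5431·7
So 7·5431 ≡ 1 (mod 38016), hence d = 5431.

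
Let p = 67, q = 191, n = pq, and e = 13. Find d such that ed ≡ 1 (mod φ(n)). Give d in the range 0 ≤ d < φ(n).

7717

φ(n) = (p−1)(q−1) = 66·190 = 12540.
Need d with 13·d ≡ 1 (mod 12540). Apply the extended Euclidean algorithm:
12540 = 964·13 + 8
13 = 1·8 + 5
8 = 1·5 + 3
5 = 1·3 + 2
3 = 1·2 + 1
2 = 2·1 + 0
Back-substitute:
1 = 3 − 2
1 = −5 + 2·3
1 = 2·8 − 3·5
1 = −3·13 + 5·8
1 = 5·12540 − 4823·13
So 13·(-4823) ≡ 1 (mod 12540), hence d ≡ -4823 ≡ 7717 (mod 12540).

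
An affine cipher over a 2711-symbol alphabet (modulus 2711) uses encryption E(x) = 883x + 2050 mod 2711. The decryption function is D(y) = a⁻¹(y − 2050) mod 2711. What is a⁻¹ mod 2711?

Run Euclid on (2711, 883):
2711 = 3*883 + 62
883 = 14*62 + 15
62 = 4*15 + 2
15 = 7*2 + 1
2 = 2*1 + 0
gcd = 1, so the inverse exists. Back-substitute:
1 = 15 − 7·2
1 = −7·62 + 29·15
1 = 29·883 − 413·62
1 = −413·2711 + 1268·883
So 883·1268 ≡ 1 (mod 2711).

1268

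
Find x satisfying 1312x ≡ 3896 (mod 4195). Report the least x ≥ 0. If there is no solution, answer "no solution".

First find gcd(1312, 4195):
4195 = 3*1312 + 259
1312 = 5*259 + 17
259 = 15*17 + 4
17 = 4*4 + 1
4 = 4*1 + 0
gcd = 1, so a unique solution mod 4195 exists.
Back-substitute for the Bézout coefficients:
1 = 17 − 4·4
1 = −4·259 + 61·17
1 = 61·1312 − 309·259
1 = −309·4195 + 988·1312
So 1312·(988) ≡ 1 (mod 4195), giving 1312⁻¹ ≡ 988.
x ≡ 1312⁻¹·3896 ≡ 988·3896 ≡ 2433 (mod 4195).

2433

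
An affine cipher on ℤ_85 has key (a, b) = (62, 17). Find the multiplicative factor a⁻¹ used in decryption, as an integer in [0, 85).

Extended Euclidean algorithm:
85 = 1*62 + 23
62 = 2*23 + 16
23 = 1*16 + 7
16 = 2*7 + 2
7 = 3*2 + 1
2 = 2*1 + 0
gcd = 1, so the inverse exists. Back-substitute:
1 = 7 − 3·2
1 = −3·16 + 7·7
1 = 7·23 − 10·16
1 = −10·62 + 27·23
1 = 27·85 − 37·62
So 62·(-37) ≡ 1 (mod 85), and -37 ≡ 48 (mod 85).

48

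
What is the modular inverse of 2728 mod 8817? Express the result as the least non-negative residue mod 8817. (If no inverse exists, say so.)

6073

Apply the Euclidean algorithm to 8817 and 2728:
8817 = 3×2728 + 633
2728 = 4×633 + 196
633 = 3×196 + 45
196 = 4×45 + 16
45 = 2×16 + 13
16 = 1×13 + 3
13 = 4×3 + 1
3 = 3×1 + 0
The gcd is 1. Working backward:
1 = 13 − 4·3
1 = −4·16 + 5·13
1 = 5·45 − 14·16
1 = −14·196 + 61·45
1 = 61·633 − 197·196
1 = −197·2728 + 849·633
1 = 849·8817 − 2744·2728
Thus 2728·(-2744) ≡ 1 (mod 8817); reducing, -2744 mod 8817 = 6073.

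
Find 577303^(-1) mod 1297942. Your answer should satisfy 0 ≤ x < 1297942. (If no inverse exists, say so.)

Extended Euclidean algorithm:
1297942 = 2·577303 + 143336
577303 = 4·143336 + 3959
143336 = 36·3959 + 812
3959 = 4·812 + 711
812 = 1·711 + 101
711 = 7·101 + 4
101 = 25·4 + 1
4 = 4·1 + 0
gcd = 1, so the inverse exists. Back-substitute:
1 = 101 − 25·4
1 = −25·711 + 176·101
1 = 176·812 − 201·711
1 = −201·3959 + 980·812
1 = 980·143336 − 35481·3959
1 = −35481·577303 + 142904·143336
1 = 142904·1297942 − 321289·577303
So 577303·(-321289) ≡ 1 (mod 1297942), and -321289 ≡ 976653 (mod 1297942).

976653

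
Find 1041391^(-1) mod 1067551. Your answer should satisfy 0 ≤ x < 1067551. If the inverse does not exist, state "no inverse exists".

Run Euclid on (1067551, 1041391):
1067551 = 1·1041391 + 26160
1041391 = 39·26160 + 21151
26160 = 1·21151 + 5009
21151 = 4·5009 + 1115
5009 = 4·1115 + 549
1115 = 2·549 + 17
549 = 32·17 + 5
17 = 3·5 + 2
5 = 2·2 + 1
2 = 2·1 + 0
Since gcd(1041391, 1067551) = 1, back-substitute to write 1 as a combination:
1 = 5 − 2·2
1 = −2·17 + 7·5
1 = 7·549 − 226·17
1 = −226·1115 + 459·549
1 = 459·5009 − 2062·1115
1 = −2062·21151 + 8707·5009
1 = 8707·26160 − 10769·21151
1 = −10769·1041391 + 428698·26160
1 = 428698·1067551 − 439467·1041391
Hence 1041391⁻¹ ≡ -439467 ≡ 628084 (mod 1067551).

628084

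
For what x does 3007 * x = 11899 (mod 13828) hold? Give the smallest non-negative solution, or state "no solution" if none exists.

First find gcd(3007, 13828):
13828 = 4*3007 + 1800
3007 = 1*1800 + 1207
1800 = 1*1207 + 593
1207 = 2*593 + 21
593 = 28*21 + 5
21 = 4*5 + 1
5 = 5*1 + 0
gcd = 1, so a unique solution mod 13828 exists.
Back-substitute for the Bézout coefficients:
1 = 21 − 4·5
1 = −4·593 + 113·21
1 = 113·1207 − 230·593
1 = −230·1800 + 343·1207
1 = 343·3007 − 573·1800
1 = −573·13828 + 2635·3007
So 3007·(2635) ≡ 1 (mod 13828), giving 3007⁻¹ ≡ 2635.
x ≡ 3007⁻¹·11899 ≡ 2635·11899 ≡ 5789 (mod 13828).

5789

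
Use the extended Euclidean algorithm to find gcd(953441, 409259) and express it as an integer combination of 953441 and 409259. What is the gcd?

1

Apply Euclid's algorithm to 953441 and 409259:
953441 = 2*409259 + 134923
409259 = 3*134923 + 4490
134923 = 30*4490 + 223
4490 = 20*223 + 30
223 = 7*30 + 13
30 = 2*13 + 4
13 = 3*4 + 1
4 = 4*1 + 0
gcd(953441, 409259) = 1.
Back-substituting:
1 = 13 − 3·4
1 = −3·30 + 7·13
1 = 7·223 − 52·30
1 = −52·4490 + 1047·223
1 = 1047·134923 − 31462·4490
1 = −31462·409259 + 95433·134923
1 = 95433·953441 − 222328·409259
So 1 = (95433)·953441 + (-222328)·409259.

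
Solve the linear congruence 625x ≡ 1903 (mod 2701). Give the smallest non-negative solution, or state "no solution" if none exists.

First find gcd(625, 2701):
2701 = 4×625 + 201
625 = 3×201 + 22
201 = 9×22 + 3
22 = 7×3 + 1
3 = 3×1 + 0
gcd = 1, so a unique solution mod 2701 exists.
Back-substitute for the Bézout coefficients:
1 = 22 − 7·3
1 = −7·201 + 64·22
1 = 64·625 − 199·201
1 = −199·2701 + 860·625
So 625·(860) ≡ 1 (mod 2701), giving 625⁻¹ ≡ 860.
x ≡ 625⁻¹·1903 ≡ 860·1903 ≡ 2475 (mod 2701).

2475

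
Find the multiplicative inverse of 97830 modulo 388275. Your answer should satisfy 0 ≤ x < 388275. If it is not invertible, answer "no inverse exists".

Compute gcd(97830, 388275):
388275 = 3*97830 + 94785
97830 = 1*94785 + 3045
94785 = 31*3045 + 390
3045 = 7*390 + 315
390 = 1*315 + 75
315 = 4*75 + 15
75 = 5*15 + 0
Since gcd = 15 > 1, 97830 is not a unit mod 388275.

no inverse exists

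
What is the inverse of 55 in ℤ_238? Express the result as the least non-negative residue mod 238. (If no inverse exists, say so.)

gcd(238, 55) by repeated division:
238 = 4*55 + 18
55 = 3*18 + 1
18 = 18*1 + 0
The gcd is 1. Working backward:
1 = 55 − 3·18
1 = −3·238 + 13·55
So 55·13 ≡ 1 (mod 238).

13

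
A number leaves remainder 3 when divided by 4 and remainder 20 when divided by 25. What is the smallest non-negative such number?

95

Write x = 3 + 4·k. Then 4·k ≡ 20 − 3 ≡ 17 (mod 25).
Need 4⁻¹ mod 25. Extended Euclid on (25, 4):
25 = 6×4 + 1
4 = 4×1 + 0
Back-substitute:
1 = 25 − 6·4
4⁻¹ ≡ 19 (mod 25), so k ≡ 19·17 ≡ 23 (mod 25).
x = 3 + 4·23 = 95.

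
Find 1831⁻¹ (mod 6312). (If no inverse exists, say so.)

2551

gcd(6312, 1831) by repeated division:
6312 = 3×1831 + 819
1831 = 2×819 + 193
819 = 4×193 + 47
193 = 4×47 + 5
47 = 9×5 + 2
5 = 2×2 + 1
2 = 2×1 + 0
Since gcd(1831, 6312) = 1, back-substitute to write 1 as a combination:
1 = 5 − 2·2
1 = −2·47 + 19·5
1 = 19·193 − 78·47
1 = −78·819 + 331·193
1 = 331·1831 − 740·819
1 = −740·6312 + 2551·1831
So 1831·2551 ≡ 1 (mod 6312).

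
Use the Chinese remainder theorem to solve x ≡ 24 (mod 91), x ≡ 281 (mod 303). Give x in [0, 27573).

Write x = 24 + 91·k. Then 91·k ≡ 281 − 24 ≡ 257 (mod 303).
Need 91⁻¹ mod 303. Extended Euclid on (303, 91):
303 = 3·91 + 30
91 = 3·30 + 1
30 = 30·1 + 0
Back-substitute:
1 = 91 − 3·30
1 = −3·303 + 10·91
91⁻¹ ≡ 10 (mod 303), so k ≡ 10·257 ≡ 146 (mod 303).
x = 24 + 91·146 = 13310.

13310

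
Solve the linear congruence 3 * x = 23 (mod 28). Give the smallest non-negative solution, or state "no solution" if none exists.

First find gcd(3, 28):
28 = 9*3 + 1
3 = 3*1 + 0
gcd = 1, so a unique solution mod 28 exists.
Back-substitute for the Bézout coefficients:
1 = 28 − 9·3
So 3·(-9) ≡ 1 (mod 28), giving 3⁻¹ ≡ 19.
x ≡ 3⁻¹·23 ≡ 19·23 ≡ 17 (mod 28).

17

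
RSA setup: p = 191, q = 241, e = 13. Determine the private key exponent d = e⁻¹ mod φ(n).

φ(n) = (p−1)(q−1) = 190·240 = 45600.
Need d with 13·d ≡ 1 (mod 45600). Apply the extended Euclidean algorithm:
45600 = 3507*13 + 9
13 = 1*9 + 4
9 = 2*4 + 1
4 = 4*1 + 0
Back-substitute:
1 = 9 − 2·4
1 = −2·13 + 3·9
1 = 3·45600 − 10523·13
So 13·(-10523) ≡ 1 (mod 45600), hence d ≡ -10523 ≡ 35077 (mod 45600).

35077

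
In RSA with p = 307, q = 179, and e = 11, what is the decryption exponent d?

φ(n) = (p−1)(q−1) = 306·178 = 54468.
Need d with 11·d ≡ 1 (mod 54468). Apply the extended Euclidean algorithm:
54468 = 4951·11 + 7
11 = 1·7 + 4
7 = 1·4 + 3
4 = 1·3 + 1
3 = 3·1 + 0
Back-substitute:
1 = 4 − 3
1 = −7 + 2·4
1 = 2·11 − 3·7
1 = −3·54468 + 14855·11
So 11·14855 ≡ 1 (mod 54468), hence d = 14855.

14855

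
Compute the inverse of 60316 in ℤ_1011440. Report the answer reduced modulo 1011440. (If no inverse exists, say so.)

no inverse exists

Euclidean algorithm on 1011440, 60316:
1011440 = 16·60316 + 46384
60316 = 1·46384 + 13932
46384 = 3·13932 + 4588
13932 = 3·4588 + 168
4588 = 27·168 + 52
168 = 3·52 + 12
52 = 4·12 + 4
12 = 3·4 + 0
gcd(60316, 1011440) = 4 ≠ 1, so 60316 has no multiplicative inverse modulo 1011440.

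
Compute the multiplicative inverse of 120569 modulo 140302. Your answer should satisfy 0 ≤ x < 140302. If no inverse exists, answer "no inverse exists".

Run Euclid on (140302, 120569):
140302 = 1×120569 + 19733
120569 = 6×19733 + 2171
19733 = 9×2171 + 194
2171 = 11×194 + 37
194 = 5×37 + 9
37 = 4×9 + 1
9 = 9×1 + 0
gcd = 1, so the inverse exists. Back-substitute:
1 = 37 − 4·9
1 = −4·194 + 21·37
1 = 21·2171 − 235·194
1 = −235·19733 + 2136·2171
1 = 2136·120569 − 13051·19733
1 = −13051·140302 + 15187·120569
So 120569·15187 ≡ 1 (mod 140302).

15187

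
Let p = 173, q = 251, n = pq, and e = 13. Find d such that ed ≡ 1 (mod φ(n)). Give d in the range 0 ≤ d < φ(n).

33077

φ(n) = (p−1)(q−1) = 172·250 = 43000.
Need d with 13·d ≡ 1 (mod 43000). Apply the extended Euclidean algorithm:
43000 = 3307·13 + 9
13 = 1·9 + 4
9 = 2·4 + 1
4 = 4·1 + 0
Back-substitute:
1 = 9 − 2·4
1 = −2·13 + 3·9
1 = 3·43000 − 9923·13
So 13·(-9923) ≡ 1 (mod 43000), hence d ≡ -9923 ≡ 33077 (mod 43000).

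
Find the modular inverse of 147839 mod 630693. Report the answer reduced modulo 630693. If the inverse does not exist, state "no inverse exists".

Extended Euclidean algorithm:
630693 = 4*147839 + 39337
147839 = 3*39337 + 29828
39337 = 1*29828 + 9509
29828 = 3*9509 + 1301
9509 = 7*1301 + 402
1301 = 3*402 + 95
402 = 4*95 + 22
95 = 4*22 + 7
22 = 3*7 + 1
7 = 7*1 + 0
Since gcd(147839, 630693) = 1, back-substitute to write 1 as a combination:
1 = 22 − 3·7
1 = −3·95 + 13·22
1 = 13·402 − 55·95
1 = −55·1301 + 178·402
1 = 178·9509 − 1301·1301
1 = −1301·29828 + 4081·9509
1 = 4081·39337 − 5382·29828
1 = −5382·147839 + 20227·39337
1 = 20227·630693 − 86290·147839
Thus 147839·(-86290) ≡ 1 (mod 630693); reducing, -86290 mod 630693 = 544403.

544403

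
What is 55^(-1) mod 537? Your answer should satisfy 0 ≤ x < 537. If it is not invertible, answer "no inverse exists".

Run Euclid on (537, 55):
537 = 9·55 + 42
55 = 1·42 + 13
42 = 3·13 + 3
13 = 4·3 + 1
3 = 3·1 + 0
Since gcd(55, 537) = 1, back-substitute to write 1 as a combination:
1 = 13 − 4·3
1 = −4·42 + 13·13
1 = 13·55 − 17·42
1 = −17·537 + 166·55
So 55·166 ≡ 1 (mod 537).

166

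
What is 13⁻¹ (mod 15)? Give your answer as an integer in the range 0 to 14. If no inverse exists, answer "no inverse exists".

7

Run Euclid on (15, 13):
15 = 1×13 + 2
13 = 6×2 + 1
2 = 2×1 + 0
gcd = 1, so the inverse exists. Back-substitute:
1 = 13 − 6·2
1 = −6·15 + 7·13
So 13·7 ≡ 1 (mod 15).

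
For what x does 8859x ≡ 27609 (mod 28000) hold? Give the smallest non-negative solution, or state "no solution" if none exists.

First find gcd(8859, 28000):
28000 = 3×8859 + 1423
8859 = 6×1423 + 321
1423 = 4×321 + 139
321 = 2×139 + 43
139 = 3×43 + 10
43 = 4×10 + 3
10 = 3×3 + 1
3 = 3×1 + 0
gcd = 1, so a unique solution mod 28000 exists.
Back-substitute for the Bézout coefficients:
1 = 10 − 3·3
1 = −3·43 + 13·10
1 = 13·139 − 42·43
1 = −42·321 + 97·139
1 = 97·1423 − 430·321
1 = −430·8859 + 2677·1423
1 = 2677·28000 − 8461·8859
So 8859·(-8461) ≡ 1 (mod 28000), giving 8859⁻¹ ≡ 19539.
x ≡ 8859⁻¹·27609 ≡ 19539·27609 ≡ 4251 (mod 28000).

4251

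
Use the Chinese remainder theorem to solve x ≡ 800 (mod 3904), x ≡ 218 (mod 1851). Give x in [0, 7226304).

Write x = 800 + 3904·k. Then 3904·k ≡ 218 − 800 ≡ 1269 (mod 1851).
Need 3904⁻¹ mod 1851. Extended Euclid on (1851, 202):
1851 = 9*202 + 33
202 = 6*33 + 4
33 = 8*4 + 1
4 = 4*1 + 0
Back-substitute:
1 = 33 − 8·4
1 = −8·202 + 49·33
1 = 49·1851 − 449·202
3904⁻¹ ≡ 1402 (mod 1851), so k ≡ 1402·1269 ≡ 327 (mod 1851).
x = 800 + 3904·327 = 1277408.

1277408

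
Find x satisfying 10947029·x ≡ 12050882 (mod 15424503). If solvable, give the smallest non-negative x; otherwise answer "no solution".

11291116

First find gcd(10947029, 15424503):
15424503 = 1×10947029 + 4477474
10947029 = 2×4477474 + 1992081
4477474 = 2×1992081 + 493312
1992081 = 4×493312 + 18833
493312 = 26×18833 + 3654
18833 = 5×3654 + 563
3654 = 6×563 + 276
563 = 2×276 + 11
276 = 25×11 + 1
11 = 11×1 + 0
gcd = 1, so a unique solution mod 15424503 exists.
Back-substitute for the Bézout coefficients:
1 = 276 − 25·11
1 = −25·563 + 51·276
1 = 51·3654 − 331·563
1 = −331·18833 + 1706·3654
1 = 1706·493312 − 44687·18833
1 = −44687·1992081 + 180454·493312
1 = 180454·4477474 − 405595·1992081
1 = −405595·10947029 + 991644·4477474
1 = 991644·15424503 − 1397239·10947029
So 10947029·(-1397239) ≡ 1 (mod 15424503), giving 10947029⁻¹ ≡ 14027264.
x ≡ 10947029⁻¹·12050882 ≡ 14027264·12050882 ≡ 11291116 (mod 15424503).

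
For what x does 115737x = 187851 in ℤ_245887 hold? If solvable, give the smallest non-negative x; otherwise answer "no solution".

25547

First find gcd(115737, 245887):
245887 = 2×115737 + 14413
115737 = 8×14413 + 433
14413 = 33×433 + 124
433 = 3×124 + 61
124 = 2×61 + 2
61 = 30×2 + 1
2 = 2×1 + 0
gcd = 1, so a unique solution mod 245887 exists.
Back-substitute for the Bézout coefficients:
1 = 61 − 30·2
1 = −30·124 + 61·61
1 = 61·433 − 213·124
1 = −213·14413 + 7090·433
1 = 7090·115737 − 56933·14413
1 = −56933·245887 + 120956·115737
So 115737·(120956) ≡ 1 (mod 245887), giving 115737⁻¹ ≡ 120956.
x ≡ 115737⁻¹·187851 ≡ 120956·187851 ≡ 25547 (mod 245887).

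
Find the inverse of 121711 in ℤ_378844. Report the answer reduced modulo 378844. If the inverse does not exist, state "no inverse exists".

177527

Apply the Euclidean algorithm to 378844 and 121711:
378844 = 3×121711 + 13711
121711 = 8×13711 + 12023
13711 = 1×12023 + 1688
12023 = 7×1688 + 207
1688 = 8×207 + 32
207 = 6×32 + 15
32 = 2×15 + 2
15 = 7×2 + 1
2 = 2×1 + 0
The gcd is 1. Working backward:
1 = 15 − 7·2
1 = −7·32 + 15·15
1 = 15·207 − 97·32
1 = −97·1688 + 791·207
1 = 791·12023 − 5634·1688
1 = −5634·13711 + 6425·12023
1 = 6425·121711 − 57034·13711
1 = −57034·378844 + 177527·121711
So 121711·177527 ≡ 1 (mod 378844).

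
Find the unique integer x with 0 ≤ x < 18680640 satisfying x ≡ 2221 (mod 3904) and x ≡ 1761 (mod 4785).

Write x = 2221 + 3904·k. Then 3904·k ≡ 1761 − 2221 ≡ 4325 (mod 4785).
Need 3904⁻¹ mod 4785. Extended Euclid on (4785, 3904):
4785 = 1*3904 + 881
3904 = 4*881 + 380
881 = 2*380 + 121
380 = 3*121 + 17
121 = 7*17 + 2
17 = 8*2 + 1
2 = 2*1 + 0
Back-substitute:
1 = 17 − 8·2
1 = −8·121 + 57·17
1 = 57·380 − 179·121
1 = −179·881 + 415·380
1 = 415·3904 − 1839·881
1 = −1839·4785 + 2254·3904
3904⁻¹ ≡ 2254 (mod 4785), so k ≡ 2254·4325 ≡ 1505 (mod 4785).
x = 2221 + 3904·1505 = 5877741.

5877741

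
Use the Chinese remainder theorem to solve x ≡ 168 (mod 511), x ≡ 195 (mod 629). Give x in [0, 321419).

Write x = 168 + 511·k. Then 511·k ≡ 195 − 168 ≡ 27 (mod 629).
Need 511⁻¹ mod 629. Extended Euclid on (629, 511):
629 = 1*511 + 118
511 = 4*118 + 39
118 = 3*39 + 1
39 = 39*1 + 0
Back-substitute:
1 = 118 − 3·39
1 = −3·511 + 13·118
1 = 13·629 − 16·511
511⁻¹ ≡ 613 (mod 629), so k ≡ 613·27 ≡ 197 (mod 629).
x = 168 + 511·197 = 100835.

100835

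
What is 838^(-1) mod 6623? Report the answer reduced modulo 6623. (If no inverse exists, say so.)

2126

Apply the Euclidean algorithm to 6623 and 838:
6623 = 7*838 + 757
838 = 1*757 + 81
757 = 9*81 + 28
81 = 2*28 + 25
28 = 1*25 + 3
25 = 8*3 + 1
3 = 3*1 + 0
The gcd is 1. Working backward:
1 = 25 − 8·3
1 = −8·28 + 9·25
1 = 9·81 − 26·28
1 = −26·757 + 243·81
1 = 243·838 − 269·757
1 = −269·6623 + 2126·838
So 838·2126 ≡ 1 (mod 6623).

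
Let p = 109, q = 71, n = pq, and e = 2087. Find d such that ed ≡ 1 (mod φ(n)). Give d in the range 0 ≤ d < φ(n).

φ(n) = (p−1)(q−1) = 108·70 = 7560.
Need d with 2087·d ≡ 1 (mod 7560). Apply the extended Euclidean algorithm:
7560 = 3·2087 + 1299
2087 = 1·1299 + 788
1299 = 1·788 + 511
788 = 1·511 + 277
511 = 1·277 + 234
277 = 1·234 + 43
234 = 5·43 + 19
43 = 2·19 + 5
19 = 3·5 + 4
5 = 1·4 + 1
4 = 4·1 + 0
Back-substitute:
1 = 5 − 4
1 = −19 + 4·5
1 = 4·43 − 9·19
1 = −9·234 + 49·43
1 = 49·277 − 58·234
1 = −58·511 + 107·277
1 = 107·788 − 165·511
1 = −165·1299 + 272·788
1 = 272·2087 − 437·1299
1 = −437·7560 + 1583·2087
So 2087·1583 ≡ 1 (mod 7560), hence d = 1583.

1583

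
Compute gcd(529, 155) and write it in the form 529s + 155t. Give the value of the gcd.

Apply Euclid's algorithm to 529 and 155:
529 = 3×155 + 64
155 = 2×64 + 27
64 = 2×27 + 10
27 = 2×10 + 7
10 = 1×7 + 3
7 = 2×3 + 1
3 = 3×1 + 0
gcd(529, 155) = 1.
Working backward:
1 = 7 − 2·3
1 = −2·10 + 3·7
1 = 3·27 − 8·10
1 = −8·64 + 19·27
1 = 19·155 − 46·64
1 = −46·529 + 157·155
So 1 = (-46)·529 + (157)·155.

1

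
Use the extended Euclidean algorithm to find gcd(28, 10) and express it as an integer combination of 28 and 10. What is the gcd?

2

Apply Euclid's algorithm to 28 and 10:
28 = 2×10 + 8
10 = 1×8 + 2
8 = 4×2 + 0
gcd(28, 10) = 2.
Working backward:
2 = 10 − 8
2 = −28 + 3·10
So 2 = (-1)·28 + (3)·10.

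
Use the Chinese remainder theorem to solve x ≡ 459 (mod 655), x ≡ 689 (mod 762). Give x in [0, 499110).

465509

Write x = 459 + 655·k. Then 655·k ≡ 689 − 459 ≡ 230 (mod 762).
Need 655⁻¹ mod 762. Extended Euclid on (762, 655):
762 = 1×655 + 107
655 = 6×107 + 13
107 = 8×13 + 3
13 = 4×3 + 1
3 = 3×1 + 0
Back-substitute:
1 = 13 − 4·3
1 = −4·107 + 33·13
1 = 33·655 − 202·107
1 = −202·762 + 235·655
655⁻¹ ≡ 235 (mod 762), so k ≡ 235·230 ≡ 710 (mod 762).
x = 459 + 655·710 = 465509.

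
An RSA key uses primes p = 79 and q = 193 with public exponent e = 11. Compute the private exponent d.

2723

φ(n) = (p−1)(q−1) = 78·192 = 14976.
Need d with 11·d ≡ 1 (mod 14976). Apply the extended Euclidean algorithm:
14976 = 1361·11 + 5
11 = 2·5 + 1
5 = 5·1 + 0
Back-substitute:
1 = 11 − 2·5
1 = −2·14976 + 2723·11
So 11·2723 ≡ 1 (mod 14976), hence d = 2723.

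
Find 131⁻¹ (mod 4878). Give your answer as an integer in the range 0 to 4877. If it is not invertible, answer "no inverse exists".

Apply the Euclidean algorithm to 4878 and 131:
4878 = 37·131 + 31
131 = 4·31 + 7
31 = 4·7 + 3
7 = 2·3 + 1
3 = 3·1 + 0
Since gcd(131, 4878) = 1, back-substitute to write 1 as a combination:
1 = 7 − 2·3
1 = −2·31 + 9·7
1 = 9·131 − 38·31
1 = −38·4878 + 1415·131
So 131·1415 ≡ 1 (mod 4878).

1415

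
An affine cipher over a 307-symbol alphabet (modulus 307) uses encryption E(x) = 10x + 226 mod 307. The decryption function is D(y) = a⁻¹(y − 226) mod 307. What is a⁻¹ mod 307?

215

Apply the Euclidean algorithm to 307 and 10:
307 = 30*10 + 7
10 = 1*7 + 3
7 = 2*3 + 1
3 = 3*1 + 0
gcd = 1, so the inverse exists. Back-substitute:
1 = 7 − 2·3
1 = −2·10 + 3·7
1 = 3·307 − 92·10
Thus 10·(-92) ≡ 1 (mod 307); reducing, -92 mod 307 = 215.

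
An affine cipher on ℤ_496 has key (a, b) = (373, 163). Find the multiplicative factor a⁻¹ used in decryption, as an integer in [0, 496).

125

Run Euclid on (496, 373):
496 = 1·373 + 123
373 = 3·123 + 4
123 = 30·4 + 3
4 = 1·3 + 1
3 = 3·1 + 0
Since gcd(373, 496) = 1, back-substitute to write 1 as a combination:
1 = 4 − 3
1 = −123 + 31·4
1 = 31·373 − 94·123
1 = −94·496 + 125·373
So 373·125 ≡ 1 (mod 496).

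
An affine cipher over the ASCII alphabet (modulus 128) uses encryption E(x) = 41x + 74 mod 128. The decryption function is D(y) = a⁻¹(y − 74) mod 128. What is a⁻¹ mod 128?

Run Euclid on (128, 41):
128 = 3×41 + 5
41 = 8×5 + 1
5 = 5×1 + 0
Since gcd(41, 128) = 1, back-substitute to write 1 as a combination:
1 = 41 − 8·5
1 = −8·128 + 25·41
So 41·25 ≡ 1 (mod 128).

25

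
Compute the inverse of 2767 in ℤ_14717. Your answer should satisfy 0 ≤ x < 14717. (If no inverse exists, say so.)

Extended Euclidean algorithm:
14717 = 5·2767 + 882
2767 = 3·882 + 121
882 = 7·121 + 35
121 = 3·35 + 16
35 = 2·16 + 3
16 = 5·3 + 1
3 = 3·1 + 0
Since gcd(2767, 14717) = 1, back-substitute to write 1 as a combination:
1 = 16 − 5·3
1 = −5·35 + 11·16
1 = 11·121 − 38·35
1 = −38·882 + 277·121
1 = 277·2767 − 869·882
1 = −869·14717 + 4622·2767
So 2767·4622 ≡ 1 (mod 14717).

4622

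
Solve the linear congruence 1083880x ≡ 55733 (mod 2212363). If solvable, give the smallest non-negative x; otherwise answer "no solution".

First find gcd(1083880, 2212363):
2212363 = 2×1083880 + 44603
1083880 = 24×44603 + 13408
44603 = 3×13408 + 4379
13408 = 3×4379 + 271
4379 = 16×271 + 43
271 = 6×43 + 13
43 = 3×13 + 4
13 = 3×4 + 1
4 = 4×1 + 0
gcd = 1, so a unique solution mod 2212363 exists.
Back-substitute for the Bézout coefficients:
1 = 13 − 3·4
1 = −3·43 + 10·13
1 = 10·271 − 63·43
1 = −63·4379 + 1018·271
1 = 1018·13408 − 3117·4379
1 = −3117·44603 + 10369·13408
1 = 10369·1083880 − 251973·44603
1 = −251973·2212363 + 514315·1083880
So 1083880·(514315) ≡ 1 (mod 2212363), giving 1083880⁻¹ ≡ 514315.
x ≡ 1083880⁻¹·55733 ≡ 514315·55733 ≡ 942867 (mod 2212363).

942867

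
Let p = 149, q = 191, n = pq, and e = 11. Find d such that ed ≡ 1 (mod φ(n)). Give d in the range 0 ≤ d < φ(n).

20451

φ(n) = (p−1)(q−1) = 148·190 = 28120.
Need d with 11·d ≡ 1 (mod 28120). Apply the extended Euclidean algorithm:
28120 = 2556*11 + 4
11 = 2*4 + 3
4 = 1*3 + 1
3 = 3*1 + 0
Back-substitute:
1 = 4 − 3
1 = −11 + 3·4
1 = 3·28120 − 7669·11
So 11·(-7669) ≡ 1 (mod 28120), hence d ≡ -7669 ≡ 20451 (mod 28120).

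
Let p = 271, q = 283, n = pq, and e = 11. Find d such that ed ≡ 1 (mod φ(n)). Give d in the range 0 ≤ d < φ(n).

φ(n) = (p−1)(q−1) = 270·282 = 76140.
Need d with 11·d ≡ 1 (mod 76140). Apply the extended Euclidean algorithm:
76140 = 6921*11 + 9
11 = 1*9 + 2
9 = 4*2 + 1
2 = 2*1 + 0
Back-substitute:
1 = 9 − 4·2
1 = −4·11 + 5·9
1 = 5·76140 − 34609·11
So 11·(-34609) ≡ 1 (mod 76140), hence d ≡ -34609 ≡ 41531 (mod 76140).

41531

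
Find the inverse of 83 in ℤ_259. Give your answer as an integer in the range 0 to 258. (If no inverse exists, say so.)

181

Extended Euclidean algorithm:
259 = 3×83 + 10
83 = 8×10 + 3
10 = 3×3 + 1
3 = 3×1 + 0
The gcd is 1. Working backward:
1 = 10 − 3·3
1 = −3·83 + 25·10
1 = 25·259 − 78·83
Hence 83⁻¹ ≡ -78 ≡ 181 (mod 259).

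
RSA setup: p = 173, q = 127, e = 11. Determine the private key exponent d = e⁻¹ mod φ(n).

φ(n) = (p−1)(q−1) = 172·126 = 21672.
Need d with 11·d ≡ 1 (mod 21672). Apply the extended Euclidean algorithm:
21672 = 1970×11 + 2
11 = 5×2 + 1
2 = 2×1 + 0
Back-substitute:
1 = 11 − 5·2
1 = −5·21672 + 9851·11
So 11·9851 ≡ 1 (mod 21672), hence d = 9851.

9851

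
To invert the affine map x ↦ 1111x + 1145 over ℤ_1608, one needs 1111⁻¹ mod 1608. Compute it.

gcd(1608, 1111) by repeated division:
1608 = 1*1111 + 497
1111 = 2*497 + 117
497 = 4*117 + 29
117 = 4*29 + 1
29 = 29*1 + 0
gcd = 1, so the inverse exists. Back-substitute:
1 = 117 − 4·29
1 = −4·497 + 17·117
1 = 17·1111 − 38·497
1 = −38·1608 + 55·1111
So 1111·55 ≡ 1 (mod 1608).

55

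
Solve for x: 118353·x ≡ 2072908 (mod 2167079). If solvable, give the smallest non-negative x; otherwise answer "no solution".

First find gcd(118353, 2167079):
2167079 = 18*118353 + 36725
118353 = 3*36725 + 8178
36725 = 4*8178 + 4013
8178 = 2*4013 + 152
4013 = 26*152 + 61
152 = 2*61 + 30
61 = 2*30 + 1
30 = 30*1 + 0
gcd = 1, so a unique solution mod 2167079 exists.
Back-substitute for the Bézout coefficients:
1 = 61 − 2·30
1 = −2·152 + 5·61
1 = 5·4013 − 132·152
1 = −132·8178 + 269·4013
1 = 269·36725 − 1208·8178
1 = −1208·118353 + 3893·36725
1 = 3893·2167079 − 71282·118353
So 118353·(-71282) ≡ 1 (mod 2167079), giving 118353⁻¹ ≡ 2095797.
x ≡ 118353⁻¹·2072908 ≡ 2095797·2072908 ≡ 1253559 (mod 2167079).

1253559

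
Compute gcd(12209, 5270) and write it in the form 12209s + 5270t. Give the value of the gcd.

Apply Euclid's algorithm to 12209 and 5270:
12209 = 2·5270 + 1669
5270 = 3·1669 + 263
1669 = 6·263 + 91
263 = 2·91 + 81
91 = 1·81 + 10
81 = 8·10 + 1
10 = 10·1 + 0
gcd(12209, 5270) = 1.
Working backward:
1 = 81 − 8·10
1 = −8·91 + 9·81
1 = 9·263 − 26·91
1 = −26·1669 + 165·263
1 = 165·5270 − 521·1669
1 = −521·12209 + 1207·5270
So 1 = (-521)·12209 + (1207)·5270.

1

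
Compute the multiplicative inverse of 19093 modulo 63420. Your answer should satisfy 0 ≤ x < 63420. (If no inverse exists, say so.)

Apply the Euclidean algorithm to 63420 and 19093:
63420 = 3×19093 + 6141
19093 = 3×6141 + 670
6141 = 9×670 + 111
670 = 6×111 + 4
111 = 27×4 + 3
4 = 1×3 + 1
3 = 3×1 + 0
Since gcd(19093, 63420) = 1, back-substitute to write 1 as a combination:
1 = 4 − 3
1 = −111 + 28·4
1 = 28·670 − 169·111
1 = −169·6141 + 1549·670
1 = 1549·19093 − 4816·6141
1 = −4816·63420 + 15997·19093
So 19093·15997 ≡ 1 (mod 63420).

15997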